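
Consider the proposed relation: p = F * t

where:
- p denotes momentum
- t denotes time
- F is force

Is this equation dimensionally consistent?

Yes

p (momentum) has dimensions [L M T^-1].
t (time) has dimensions [T].
F (force) has dimensions [L M T^-2].

Left side: [L M T^-1]
Right side: [L M T^-1]

Both sides have the same dimensions, so the equation is dimensionally consistent.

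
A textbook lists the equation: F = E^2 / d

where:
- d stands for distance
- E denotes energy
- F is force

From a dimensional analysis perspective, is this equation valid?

No

d (distance) has dimensions [L].
E (energy) has dimensions [L^2 M T^-2].
F (force) has dimensions [L M T^-2].

Left side: [L M T^-2]
Right side: [L^3 M^2 T^-4]

The two sides have different dimensions, so the equation is NOT dimensionally consistent.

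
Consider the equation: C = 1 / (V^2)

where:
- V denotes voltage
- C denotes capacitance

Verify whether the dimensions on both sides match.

No

V (voltage) has dimensions [I^-1 L^2 M T^-3].
C (capacitance) has dimensions [I^2 L^-2 M^-1 T^4].

Left side: [I^2 L^-2 M^-1 T^4]
Right side: [I^2 L^-4 M^-2 T^6]

The two sides have different dimensions, so the equation is NOT dimensionally consistent.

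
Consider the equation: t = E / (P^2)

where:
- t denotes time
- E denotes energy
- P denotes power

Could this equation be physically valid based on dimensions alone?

No

t (time) has dimensions [T].
E (energy) has dimensions [L^2 M T^-2].
P (power) has dimensions [L^2 M T^-3].

Left side: [T]
Right side: [L^-2 M^-1 T^4]

The two sides have different dimensions, so the equation is NOT dimensionally consistent.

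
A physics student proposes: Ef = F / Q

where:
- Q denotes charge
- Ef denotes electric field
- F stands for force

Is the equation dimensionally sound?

Yes

Q (charge) has dimensions [I T].
Ef (electric field) has dimensions [I^-1 L M T^-3].
F (force) has dimensions [L M T^-2].

Left side: [I^-1 L M T^-3]
Right side: [I^-1 L M T^-3]

Both sides have the same dimensions, so the equation is dimensionally consistent.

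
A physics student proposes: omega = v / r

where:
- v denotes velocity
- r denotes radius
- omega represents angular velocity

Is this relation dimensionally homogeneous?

Yes

v (velocity) has dimensions [L T^-1].
r (radius) has dimensions [L].
omega (angular velocity) has dimensions [T^-1].

Left side: [T^-1]
Right side: [T^-1]

Both sides have the same dimensions, so the equation is dimensionally consistent.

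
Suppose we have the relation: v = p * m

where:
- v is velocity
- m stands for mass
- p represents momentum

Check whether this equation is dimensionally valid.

No

v (velocity) has dimensions [L T^-1].
m (mass) has dimensions [M].
p (momentum) has dimensions [L M T^-1].

Left side: [L T^-1]
Right side: [L M^2 T^-1]

The two sides have different dimensions, so the equation is NOT dimensionally consistent.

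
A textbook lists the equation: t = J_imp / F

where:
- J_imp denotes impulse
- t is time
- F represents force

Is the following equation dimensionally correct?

Yes

J_imp (impulse) has dimensions [L M T^-1].
t (time) has dimensions [T].
F (force) has dimensions [L M T^-2].

Left side: [T]
Right side: [T]

Both sides have the same dimensions, so the equation is dimensionally consistent.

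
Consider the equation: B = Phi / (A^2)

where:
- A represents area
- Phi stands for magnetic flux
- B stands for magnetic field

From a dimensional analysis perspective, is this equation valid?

No

A (area) has dimensions [L^2].
Phi (magnetic flux) has dimensions [I^-1 L^2 M T^-2].
B (magnetic field) has dimensions [I^-1 M T^-2].

Left side: [I^-1 M T^-2]
Right side: [I^-1 L^-2 M T^-2]

The two sides have different dimensions, so the equation is NOT dimensionally consistent.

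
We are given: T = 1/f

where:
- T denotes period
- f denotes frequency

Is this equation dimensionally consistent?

Yes

T (period) has dimensions [T].
f (frequency) has dimensions [T^-1].

Left side: [T]
Right side: [T]

Both sides have the same dimensions, so the equation is dimensionally consistent.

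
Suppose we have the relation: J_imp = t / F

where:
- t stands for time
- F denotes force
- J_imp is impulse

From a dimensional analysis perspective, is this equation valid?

No

t (time) has dimensions [T].
F (force) has dimensions [L M T^-2].
J_imp (impulse) has dimensions [L M T^-1].

Left side: [L M T^-1]
Right side: [L^-1 M^-1 T^3]

The two sides have different dimensions, so the equation is NOT dimensionally consistent.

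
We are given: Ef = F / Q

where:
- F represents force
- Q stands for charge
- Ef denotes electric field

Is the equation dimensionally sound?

Yes

F (force) has dimensions [L M T^-2].
Q (charge) has dimensions [I T].
Ef (electric field) has dimensions [I^-1 L M T^-3].

Left side: [I^-1 L M T^-3]
Right side: [I^-1 L M T^-3]

Both sides have the same dimensions, so the equation is dimensionally consistent.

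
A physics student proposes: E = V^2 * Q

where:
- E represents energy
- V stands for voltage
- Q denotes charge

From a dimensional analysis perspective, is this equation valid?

No

E (energy) has dimensions [L^2 M T^-2].
V (voltage) has dimensions [I^-1 L^2 M T^-3].
Q (charge) has dimensions [I T].

Left side: [L^2 M T^-2]
Right side: [I^-1 L^4 M^2 T^-5]

The two sides have different dimensions, so the equation is NOT dimensionally consistent.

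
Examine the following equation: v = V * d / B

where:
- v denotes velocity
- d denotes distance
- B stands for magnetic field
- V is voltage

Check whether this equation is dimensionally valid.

No

v (velocity) has dimensions [L T^-1].
d (distance) has dimensions [L].
B (magnetic field) has dimensions [I^-1 M T^-2].
V (voltage) has dimensions [I^-1 L^2 M T^-3].

Left side: [L T^-1]
Right side: [L^3 T^-1]

The two sides have different dimensions, so the equation is NOT dimensionally consistent.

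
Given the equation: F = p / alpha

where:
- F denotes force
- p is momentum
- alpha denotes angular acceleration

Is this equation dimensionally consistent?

No

F (force) has dimensions [L M T^-2].
p (momentum) has dimensions [L M T^-1].
alpha (angular acceleration) has dimensions [T^-2].

Left side: [L M T^-2]
Right side: [L M T]

The two sides have different dimensions, so the equation is NOT dimensionally consistent.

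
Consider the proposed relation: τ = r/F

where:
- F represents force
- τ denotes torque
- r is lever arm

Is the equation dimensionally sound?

No

F (force) has dimensions [L M T^-2].
τ (torque) has dimensions [L^2 M T^-2].
r (lever arm) has dimensions [L].

Left side: [L^2 M T^-2]
Right side: [M^-1 T^2]

The two sides have different dimensions, so the equation is NOT dimensionally consistent.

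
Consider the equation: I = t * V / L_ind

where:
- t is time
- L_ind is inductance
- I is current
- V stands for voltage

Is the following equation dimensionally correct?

Yes

t (time) has dimensions [T].
L_ind (inductance) has dimensions [I^-2 L^2 M T^-2].
I (current) has dimensions [I].
V (voltage) has dimensions [I^-1 L^2 M T^-3].

Left side: [I]
Right side: [I]

Both sides have the same dimensions, so the equation is dimensionally consistent.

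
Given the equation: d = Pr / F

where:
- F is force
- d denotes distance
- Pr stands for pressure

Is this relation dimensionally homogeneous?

No

F (force) has dimensions [L M T^-2].
d (distance) has dimensions [L].
Pr (pressure) has dimensions [L^-1 M T^-2].

Left side: [L]
Right side: [L^-2]

The two sides have different dimensions, so the equation is NOT dimensionally consistent.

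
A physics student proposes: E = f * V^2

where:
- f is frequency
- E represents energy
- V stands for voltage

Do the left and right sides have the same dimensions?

No

f (frequency) has dimensions [T^-1].
E (energy) has dimensions [L^2 M T^-2].
V (voltage) has dimensions [I^-1 L^2 M T^-3].

Left side: [L^2 M T^-2]
Right side: [I^-2 L^4 M^2 T^-7]

The two sides have different dimensions, so the equation is NOT dimensionally consistent.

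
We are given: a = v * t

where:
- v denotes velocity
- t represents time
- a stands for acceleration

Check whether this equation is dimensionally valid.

No

v (velocity) has dimensions [L T^-1].
t (time) has dimensions [T].
a (acceleration) has dimensions [L T^-2].

Left side: [L T^-2]
Right side: [L]

The two sides have different dimensions, so the equation is NOT dimensionally consistent.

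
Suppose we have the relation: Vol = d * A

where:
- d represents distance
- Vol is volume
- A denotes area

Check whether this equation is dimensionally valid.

Yes

d (distance) has dimensions [L].
Vol (volume) has dimensions [L^3].
A (area) has dimensions [L^2].

Left side: [L^3]
Right side: [L^3]

Both sides have the same dimensions, so the equation is dimensionally consistent.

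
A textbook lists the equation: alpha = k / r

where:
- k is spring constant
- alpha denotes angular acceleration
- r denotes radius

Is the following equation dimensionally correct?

No

k (spring constant) has dimensions [M T^-2].
alpha (angular acceleration) has dimensions [T^-2].
r (radius) has dimensions [L].

Left side: [T^-2]
Right side: [L^-1 M T^-2]

The two sides have different dimensions, so the equation is NOT dimensionally consistent.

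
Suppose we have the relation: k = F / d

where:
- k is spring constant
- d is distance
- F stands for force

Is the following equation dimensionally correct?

Yes

k (spring constant) has dimensions [M T^-2].
d (distance) has dimensions [L].
F (force) has dimensions [L M T^-2].

Left side: [M T^-2]
Right side: [M T^-2]

Both sides have the same dimensions, so the equation is dimensionally consistent.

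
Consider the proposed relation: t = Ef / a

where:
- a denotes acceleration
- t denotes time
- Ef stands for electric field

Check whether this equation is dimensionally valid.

No

a (acceleration) has dimensions [L T^-2].
t (time) has dimensions [T].
Ef (electric field) has dimensions [I^-1 L M T^-3].

Left side: [T]
Right side: [I^-1 M T^-1]

The two sides have different dimensions, so the equation is NOT dimensionally consistent.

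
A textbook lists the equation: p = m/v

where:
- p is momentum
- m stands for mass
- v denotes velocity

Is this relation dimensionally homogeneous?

No

p (momentum) has dimensions [L M T^-1].
m (mass) has dimensions [M].
v (velocity) has dimensions [L T^-1].

Left side: [L M T^-1]
Right side: [L^-1 M T]

The two sides have different dimensions, so the equation is NOT dimensionally consistent.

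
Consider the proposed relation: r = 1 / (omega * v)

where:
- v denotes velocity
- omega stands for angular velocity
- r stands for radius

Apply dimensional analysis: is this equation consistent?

No

v (velocity) has dimensions [L T^-1].
omega (angular velocity) has dimensions [T^-1].
r (radius) has dimensions [L].

Left side: [L]
Right side: [L^-1 T^2]

The two sides have different dimensions, so the equation is NOT dimensionally consistent.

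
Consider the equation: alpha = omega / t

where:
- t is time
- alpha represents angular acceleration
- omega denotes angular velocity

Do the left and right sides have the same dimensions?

Yes

t (time) has dimensions [T].
alpha (angular acceleration) has dimensions [T^-2].
omega (angular velocity) has dimensions [T^-1].

Left side: [T^-2]
Right side: [T^-2]

Both sides have the same dimensions, so the equation is dimensionally consistent.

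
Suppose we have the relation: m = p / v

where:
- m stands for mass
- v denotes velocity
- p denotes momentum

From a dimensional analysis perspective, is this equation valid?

Yes

m (mass) has dimensions [M].
v (velocity) has dimensions [L T^-1].
p (momentum) has dimensions [L M T^-1].

Left side: [M]
Right side: [M]

Both sides have the same dimensions, so the equation is dimensionally consistent.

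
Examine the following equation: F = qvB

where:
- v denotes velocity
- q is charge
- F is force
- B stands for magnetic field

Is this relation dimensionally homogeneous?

Yes

v (velocity) has dimensions [L T^-1].
q (charge) has dimensions [I T].
F (force) has dimensions [L M T^-2].
B (magnetic field) has dimensions [I^-1 M T^-2].

Left side: [L M T^-2]
Right side: [L M T^-2]

Both sides have the same dimensions, so the equation is dimensionally consistent.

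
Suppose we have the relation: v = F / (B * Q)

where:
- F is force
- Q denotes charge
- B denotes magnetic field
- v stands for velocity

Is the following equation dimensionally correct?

Yes

F (force) has dimensions [L M T^-2].
Q (charge) has dimensions [I T].
B (magnetic field) has dimensions [I^-1 M T^-2].
v (velocity) has dimensions [L T^-1].

Left side: [L T^-1]
Right side: [L T^-1]

Both sides have the same dimensions, so the equation is dimensionally consistent.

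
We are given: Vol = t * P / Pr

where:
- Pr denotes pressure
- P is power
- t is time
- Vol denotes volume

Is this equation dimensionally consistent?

Yes

Pr (pressure) has dimensions [L^-1 M T^-2].
P (power) has dimensions [L^2 M T^-3].
t (time) has dimensions [T].
Vol (volume) has dimensions [L^3].

Left side: [L^3]
Right side: [L^3]

Both sides have the same dimensions, so the equation is dimensionally consistent.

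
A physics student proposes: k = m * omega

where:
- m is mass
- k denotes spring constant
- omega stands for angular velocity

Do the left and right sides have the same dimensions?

No

m (mass) has dimensions [M].
k (spring constant) has dimensions [M T^-2].
omega (angular velocity) has dimensions [T^-1].

Left side: [M T^-2]
Right side: [M T^-1]

The two sides have different dimensions, so the equation is NOT dimensionally consistent.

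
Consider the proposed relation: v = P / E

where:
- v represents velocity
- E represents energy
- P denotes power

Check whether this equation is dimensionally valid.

No

v (velocity) has dimensions [L T^-1].
E (energy) has dimensions [L^2 M T^-2].
P (power) has dimensions [L^2 M T^-3].

Left side: [L T^-1]
Right side: [T^-1]

The two sides have different dimensions, so the equation is NOT dimensionally consistent.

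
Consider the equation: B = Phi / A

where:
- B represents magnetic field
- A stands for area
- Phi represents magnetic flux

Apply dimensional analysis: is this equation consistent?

Yes

B (magnetic field) has dimensions [I^-1 M T^-2].
A (area) has dimensions [L^2].
Phi (magnetic flux) has dimensions [I^-1 L^2 M T^-2].

Left side: [I^-1 M T^-2]
Right side: [I^-1 M T^-2]

Both sides have the same dimensions, so the equation is dimensionally consistent.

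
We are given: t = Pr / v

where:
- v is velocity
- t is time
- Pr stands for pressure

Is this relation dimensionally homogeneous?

No

v (velocity) has dimensions [L T^-1].
t (time) has dimensions [T].
Pr (pressure) has dimensions [L^-1 M T^-2].

Left side: [T]
Right side: [L^-2 M T^-1]

The two sides have different dimensions, so the equation is NOT dimensionally consistent.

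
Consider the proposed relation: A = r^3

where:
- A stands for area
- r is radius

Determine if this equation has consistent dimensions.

No

A (area) has dimensions [L^2].
r (radius) has dimensions [L].

Left side: [L^2]
Right side: [L^3]

The two sides have different dimensions, so the equation is NOT dimensionally consistent.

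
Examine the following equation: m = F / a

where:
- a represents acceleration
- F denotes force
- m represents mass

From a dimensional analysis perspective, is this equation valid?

Yes

a (acceleration) has dimensions [L T^-2].
F (force) has dimensions [L M T^-2].
m (mass) has dimensions [M].

Left side: [M]
Right side: [M]

Both sides have the same dimensions, so the equation is dimensionally consistent.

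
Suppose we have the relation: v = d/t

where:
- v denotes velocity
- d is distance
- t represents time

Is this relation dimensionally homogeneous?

Yes

v (velocity) has dimensions [L T^-1].
d (distance) has dimensions [L].
t (time) has dimensions [T].

Left side: [L T^-1]
Right side: [L T^-1]

Both sides have the same dimensions, so the equation is dimensionally consistent.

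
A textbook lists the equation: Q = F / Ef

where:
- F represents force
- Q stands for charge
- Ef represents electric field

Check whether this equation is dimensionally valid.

Yes

F (force) has dimensions [L M T^-2].
Q (charge) has dimensions [I T].
Ef (electric field) has dimensions [I^-1 L M T^-3].

Left side: [I T]
Right side: [I T]

Both sides have the same dimensions, so the equation is dimensionally consistent.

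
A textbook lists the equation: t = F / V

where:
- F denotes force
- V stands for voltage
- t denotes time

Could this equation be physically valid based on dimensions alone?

No

F (force) has dimensions [L M T^-2].
V (voltage) has dimensions [I^-1 L^2 M T^-3].
t (time) has dimensions [T].

Left side: [T]
Right side: [I L^-1 T]

The two sides have different dimensions, so the equation is NOT dimensionally consistent.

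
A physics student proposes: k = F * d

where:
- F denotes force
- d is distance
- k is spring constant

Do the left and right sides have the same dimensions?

No

F (force) has dimensions [L M T^-2].
d (distance) has dimensions [L].
k (spring constant) has dimensions [M T^-2].

Left side: [M T^-2]
Right side: [L^2 M T^-2]

The two sides have different dimensions, so the equation is NOT dimensionally consistent.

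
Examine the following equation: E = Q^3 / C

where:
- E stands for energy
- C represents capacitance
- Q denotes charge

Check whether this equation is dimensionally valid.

No

E (energy) has dimensions [L^2 M T^-2].
C (capacitance) has dimensions [I^2 L^-2 M^-1 T^4].
Q (charge) has dimensions [I T].

Left side: [L^2 M T^-2]
Right side: [I L^2 M T^-1]

The two sides have different dimensions, so the equation is NOT dimensionally consistent.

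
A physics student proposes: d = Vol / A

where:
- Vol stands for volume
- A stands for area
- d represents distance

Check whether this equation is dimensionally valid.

Yes

Vol (volume) has dimensions [L^3].
A (area) has dimensions [L^2].
d (distance) has dimensions [L].

Left side: [L]
Right side: [L]

Both sides have the same dimensions, so the equation is dimensionally consistent.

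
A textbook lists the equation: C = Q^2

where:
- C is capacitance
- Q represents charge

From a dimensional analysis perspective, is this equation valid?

No

C (capacitance) has dimensions [I^2 L^-2 M^-1 T^4].
Q (charge) has dimensions [I T].

Left side: [I^2 L^-2 M^-1 T^4]
Right side: [I^2 T^2]

The two sides have different dimensions, so the equation is NOT dimensionally consistent.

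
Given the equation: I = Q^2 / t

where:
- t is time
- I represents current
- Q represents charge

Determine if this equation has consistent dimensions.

No

t (time) has dimensions [T].
I (current) has dimensions [I].
Q (charge) has dimensions [I T].

Left side: [I]
Right side: [I^2 T]

The two sides have different dimensions, so the equation is NOT dimensionally consistent.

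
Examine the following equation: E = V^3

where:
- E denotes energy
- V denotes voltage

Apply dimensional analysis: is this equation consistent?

No

E (energy) has dimensions [L^2 M T^-2].
V (voltage) has dimensions [I^-1 L^2 M T^-3].

Left side: [L^2 M T^-2]
Right side: [I^-3 L^6 M^3 T^-9]

The two sides have different dimensions, so the equation is NOT dimensionally consistent.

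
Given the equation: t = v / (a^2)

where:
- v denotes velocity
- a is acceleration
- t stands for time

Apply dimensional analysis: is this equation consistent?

No

v (velocity) has dimensions [L T^-1].
a (acceleration) has dimensions [L T^-2].
t (time) has dimensions [T].

Left side: [T]
Right side: [L^-1 T^3]

The two sides have different dimensions, so the equation is NOT dimensionally consistent.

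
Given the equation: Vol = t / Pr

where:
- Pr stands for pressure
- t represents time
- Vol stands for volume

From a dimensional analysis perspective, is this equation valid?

No

Pr (pressure) has dimensions [L^-1 M T^-2].
t (time) has dimensions [T].
Vol (volume) has dimensions [L^3].

Left side: [L^3]
Right side: [L M^-1 T^3]

The two sides have different dimensions, so the equation is NOT dimensionally consistent.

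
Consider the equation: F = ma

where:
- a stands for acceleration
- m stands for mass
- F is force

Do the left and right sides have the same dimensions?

Yes

a (acceleration) has dimensions [L T^-2].
m (mass) has dimensions [M].
F (force) has dimensions [L M T^-2].

Left side: [L M T^-2]
Right side: [L M T^-2]

Both sides have the same dimensions, so the equation is dimensionally consistent.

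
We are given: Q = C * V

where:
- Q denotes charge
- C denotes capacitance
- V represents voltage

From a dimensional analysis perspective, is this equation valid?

Yes

Q (charge) has dimensions [I T].
C (capacitance) has dimensions [I^2 L^-2 M^-1 T^4].
V (voltage) has dimensions [I^-1 L^2 M T^-3].

Left side: [I T]
Right side: [I T]

Both sides have the same dimensions, so the equation is dimensionally consistent.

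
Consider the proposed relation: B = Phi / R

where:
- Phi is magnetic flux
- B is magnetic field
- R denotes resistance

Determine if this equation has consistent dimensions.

No

Phi (magnetic flux) has dimensions [I^-1 L^2 M T^-2].
B (magnetic field) has dimensions [I^-1 M T^-2].
R (resistance) has dimensions [I^-2 L^2 M T^-3].

Left side: [I^-1 M T^-2]
Right side: [I T]

The two sides have different dimensions, so the equation is NOT dimensionally consistent.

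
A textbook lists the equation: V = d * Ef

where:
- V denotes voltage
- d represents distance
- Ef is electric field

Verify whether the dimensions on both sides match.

Yes

V (voltage) has dimensions [I^-1 L^2 M T^-3].
d (distance) has dimensions [L].
Ef (electric field) has dimensions [I^-1 L M T^-3].

Left side: [I^-1 L^2 M T^-3]
Right side: [I^-1 L^2 M T^-3]

Both sides have the same dimensions, so the equation is dimensionally consistent.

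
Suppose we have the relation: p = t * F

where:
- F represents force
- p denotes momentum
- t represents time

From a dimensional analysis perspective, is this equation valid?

Yes

F (force) has dimensions [L M T^-2].
p (momentum) has dimensions [L M T^-1].
t (time) has dimensions [T].

Left side: [L M T^-1]
Right side: [L M T^-1]

Both sides have the same dimensions, so the equation is dimensionally consistent.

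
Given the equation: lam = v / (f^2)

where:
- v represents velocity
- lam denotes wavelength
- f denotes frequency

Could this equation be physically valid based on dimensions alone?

No

v (velocity) has dimensions [L T^-1].
lam (wavelength) has dimensions [L].
f (frequency) has dimensions [T^-1].

Left side: [L]
Right side: [L T]

The two sides have different dimensions, so the equation is NOT dimensionally consistent.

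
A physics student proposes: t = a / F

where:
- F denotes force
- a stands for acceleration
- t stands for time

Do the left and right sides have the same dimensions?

No

F (force) has dimensions [L M T^-2].
a (acceleration) has dimensions [L T^-2].
t (time) has dimensions [T].

Left side: [T]
Right side: [M^-1]

The two sides have different dimensions, so the equation is NOT dimensionally consistent.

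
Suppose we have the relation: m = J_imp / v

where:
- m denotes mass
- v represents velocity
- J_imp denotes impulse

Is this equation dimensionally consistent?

Yes

m (mass) has dimensions [M].
v (velocity) has dimensions [L T^-1].
J_imp (impulse) has dimensions [L M T^-1].

Left side: [M]
Right side: [M]

Both sides have the same dimensions, so the equation is dimensionally consistent.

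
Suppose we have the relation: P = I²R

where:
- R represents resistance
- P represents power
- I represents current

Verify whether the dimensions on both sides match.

Yes

R (resistance) has dimensions [I^-2 L^2 M T^-3].
P (power) has dimensions [L^2 M T^-3].
I (current) has dimensions [I].

Left side: [L^2 M T^-3]
Right side: [L^2 M T^-3]

Both sides have the same dimensions, so the equation is dimensionally consistent.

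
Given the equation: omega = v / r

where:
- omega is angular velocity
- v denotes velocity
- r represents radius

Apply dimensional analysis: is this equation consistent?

Yes

omega (angular velocity) has dimensions [T^-1].
v (velocity) has dimensions [L T^-1].
r (radius) has dimensions [L].

Left side: [T^-1]
Right side: [T^-1]

Both sides have the same dimensions, so the equation is dimensionally consistent.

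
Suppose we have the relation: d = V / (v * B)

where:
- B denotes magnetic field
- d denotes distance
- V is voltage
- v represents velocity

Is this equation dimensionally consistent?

Yes

B (magnetic field) has dimensions [I^-1 M T^-2].
d (distance) has dimensions [L].
V (voltage) has dimensions [I^-1 L^2 M T^-3].
v (velocity) has dimensions [L T^-1].

Left side: [L]
Right side: [L]

Both sides have the same dimensions, so the equation is dimensionally consistent.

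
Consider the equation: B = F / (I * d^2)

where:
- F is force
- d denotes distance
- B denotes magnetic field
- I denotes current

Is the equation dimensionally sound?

No

F (force) has dimensions [L M T^-2].
d (distance) has dimensions [L].
B (magnetic field) has dimensions [I^-1 M T^-2].
I (current) has dimensions [I].

Left side: [I^-1 M T^-2]
Right side: [I^-1 L^-1 M T^-2]

The two sides have different dimensions, so the equation is NOT dimensionally consistent.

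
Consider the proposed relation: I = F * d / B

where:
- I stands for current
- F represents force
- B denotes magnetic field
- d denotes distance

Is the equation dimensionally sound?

No

I (current) has dimensions [I].
F (force) has dimensions [L M T^-2].
B (magnetic field) has dimensions [I^-1 M T^-2].
d (distance) has dimensions [L].

Left side: [I]
Right side: [I L^2]

The two sides have different dimensions, so the equation is NOT dimensionally consistent.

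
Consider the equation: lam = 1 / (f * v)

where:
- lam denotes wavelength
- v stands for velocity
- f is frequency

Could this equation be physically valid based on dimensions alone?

No

lam (wavelength) has dimensions [L].
v (velocity) has dimensions [L T^-1].
f (frequency) has dimensions [T^-1].

Left side: [L]
Right side: [L^-1 T^2]

The two sides have different dimensions, so the equation is NOT dimensionally consistent.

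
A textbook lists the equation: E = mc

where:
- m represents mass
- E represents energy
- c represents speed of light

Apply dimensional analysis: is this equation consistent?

No

m (mass) has dimensions [M].
E (energy) has dimensions [L^2 M T^-2].
c (speed of light) has dimensions [L T^-1].

Left side: [L^2 M T^-2]
Right side: [L M T^-1]

The two sides have different dimensions, so the equation is NOT dimensionally consistent.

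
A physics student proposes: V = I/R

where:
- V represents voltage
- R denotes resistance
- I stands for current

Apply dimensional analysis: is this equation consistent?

No

V (voltage) has dimensions [I^-1 L^2 M T^-3].
R (resistance) has dimensions [I^-2 L^2 M T^-3].
I (current) has dimensions [I].

Left side: [I^-1 L^2 M T^-3]
Right side: [I^3 L^-2 M^-1 T^3]

The two sides have different dimensions, so the equation is NOT dimensionally consistent.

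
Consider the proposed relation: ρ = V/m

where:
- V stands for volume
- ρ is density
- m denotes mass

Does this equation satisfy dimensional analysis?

No

V (volume) has dimensions [L^3].
ρ (density) has dimensions [L^-3 M].
m (mass) has dimensions [M].

Left side: [L^-3 M]
Right side: [L^3 M^-1]

The two sides have different dimensions, so the equation is NOT dimensionally consistent.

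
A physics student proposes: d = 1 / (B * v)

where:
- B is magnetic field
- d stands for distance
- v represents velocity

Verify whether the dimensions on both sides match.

No

B (magnetic field) has dimensions [I^-1 M T^-2].
d (distance) has dimensions [L].
v (velocity) has dimensions [L T^-1].

Left side: [L]
Right side: [I L^-1 M^-1 T^3]

The two sides have different dimensions, so the equation is NOT dimensionally consistent.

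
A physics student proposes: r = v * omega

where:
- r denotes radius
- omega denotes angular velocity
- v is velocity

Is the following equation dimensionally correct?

No

r (radius) has dimensions [L].
omega (angular velocity) has dimensions [T^-1].
v (velocity) has dimensions [L T^-1].

Left side: [L]
Right side: [L T^-2]

The two sides have different dimensions, so the equation is NOT dimensionally consistent.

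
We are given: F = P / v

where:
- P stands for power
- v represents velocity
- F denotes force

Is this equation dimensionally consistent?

Yes

P (power) has dimensions [L^2 M T^-3].
v (velocity) has dimensions [L T^-1].
F (force) has dimensions [L M T^-2].

Left side: [L M T^-2]
Right side: [L M T^-2]

Both sides have the same dimensions, so the equation is dimensionally consistent.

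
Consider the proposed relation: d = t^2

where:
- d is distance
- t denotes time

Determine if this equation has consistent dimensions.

No

d (distance) has dimensions [L].
t (time) has dimensions [T].

Left side: [L]
Right side: [T^2]

The two sides have different dimensions, so the equation is NOT dimensionally consistent.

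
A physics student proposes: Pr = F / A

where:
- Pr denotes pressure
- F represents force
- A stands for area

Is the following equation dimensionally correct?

Yes

Pr (pressure) has dimensions [L^-1 M T^-2].
F (force) has dimensions [L M T^-2].
A (area) has dimensions [L^2].

Left side: [L^-1 M T^-2]
Right side: [L^-1 M T^-2]

Both sides have the same dimensions, so the equation is dimensionally consistent.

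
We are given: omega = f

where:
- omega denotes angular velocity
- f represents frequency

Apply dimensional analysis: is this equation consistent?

Yes

omega (angular velocity) has dimensions [T^-1].
f (frequency) has dimensions [T^-1].

Left side: [T^-1]
Right side: [T^-1]

Both sides have the same dimensions, so the equation is dimensionally consistent.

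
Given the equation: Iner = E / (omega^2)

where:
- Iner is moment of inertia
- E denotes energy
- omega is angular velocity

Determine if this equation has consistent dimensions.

Yes

Iner (moment of inertia) has dimensions [L^2 M].
E (energy) has dimensions [L^2 M T^-2].
omega (angular velocity) has dimensions [T^-1].

Left side: [L^2 M]
Right side: [L^2 M]

Both sides have the same dimensions, so the equation is dimensionally consistent.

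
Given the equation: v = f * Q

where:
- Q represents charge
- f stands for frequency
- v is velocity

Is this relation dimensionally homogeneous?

No

Q (charge) has dimensions [I T].
f (frequency) has dimensions [T^-1].
v (velocity) has dimensions [L T^-1].

Left side: [L T^-1]
Right side: [I]

The two sides have different dimensions, so the equation is NOT dimensionally consistent.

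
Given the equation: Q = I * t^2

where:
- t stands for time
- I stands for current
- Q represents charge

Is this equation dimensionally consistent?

No

t (time) has dimensions [T].
I (current) has dimensions [I].
Q (charge) has dimensions [I T].

Left side: [I T]
Right side: [I T^2]

The two sides have different dimensions, so the equation is NOT dimensionally consistent.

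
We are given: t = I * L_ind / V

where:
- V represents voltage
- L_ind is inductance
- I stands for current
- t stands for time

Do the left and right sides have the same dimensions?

Yes

V (voltage) has dimensions [I^-1 L^2 M T^-3].
L_ind (inductance) has dimensions [I^-2 L^2 M T^-2].
I (current) has dimensions [I].
t (time) has dimensions [T].

Left side: [T]
Right side: [T]

Both sides have the same dimensions, so the equation is dimensionally consistent.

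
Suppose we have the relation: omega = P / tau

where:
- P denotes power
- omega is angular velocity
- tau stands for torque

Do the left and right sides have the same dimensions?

Yes

P (power) has dimensions [L^2 M T^-3].
omega (angular velocity) has dimensions [T^-1].
tau (torque) has dimensions [L^2 M T^-2].

Left side: [T^-1]
Right side: [T^-1]

Both sides have the same dimensions, so the equation is dimensionally consistent.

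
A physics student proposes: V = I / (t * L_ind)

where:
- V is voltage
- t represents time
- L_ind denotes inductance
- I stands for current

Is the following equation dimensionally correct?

No

V (voltage) has dimensions [I^-1 L^2 M T^-3].
t (time) has dimensions [T].
L_ind (inductance) has dimensions [I^-2 L^2 M T^-2].
I (current) has dimensions [I].

Left side: [I^-1 L^2 M T^-3]
Right side: [I^3 L^-2 M^-1 T]

The two sides have different dimensions, so the equation is NOT dimensionally consistent.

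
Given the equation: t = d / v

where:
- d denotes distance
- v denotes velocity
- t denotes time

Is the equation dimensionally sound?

Yes

d (distance) has dimensions [L].
v (velocity) has dimensions [L T^-1].
t (time) has dimensions [T].

Left side: [T]
Right side: [T]

Both sides have the same dimensions, so the equation is dimensionally consistent.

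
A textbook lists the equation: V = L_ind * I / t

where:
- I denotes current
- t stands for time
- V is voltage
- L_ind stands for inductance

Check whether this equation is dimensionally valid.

Yes

I (current) has dimensions [I].
t (time) has dimensions [T].
V (voltage) has dimensions [I^-1 L^2 M T^-3].
L_ind (inductance) has dimensions [I^-2 L^2 M T^-2].

Left side: [I^-1 L^2 M T^-3]
Right side: [I^-1 L^2 M T^-3]

Both sides have the same dimensions, so the equation is dimensionally consistent.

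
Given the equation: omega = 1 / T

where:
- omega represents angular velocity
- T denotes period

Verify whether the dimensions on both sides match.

Yes

omega (angular velocity) has dimensions [T^-1].
T (period) has dimensions [T].

Left side: [T^-1]
Right side: [T^-1]

Both sides have the same dimensions, so the equation is dimensionally consistent.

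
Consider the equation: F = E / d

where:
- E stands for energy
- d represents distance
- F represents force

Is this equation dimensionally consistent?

Yes

E (energy) has dimensions [L^2 M T^-2].
d (distance) has dimensions [L].
F (force) has dimensions [L M T^-2].

Left side: [L M T^-2]
Right side: [L M T^-2]

Both sides have the same dimensions, so the equation is dimensionally consistent.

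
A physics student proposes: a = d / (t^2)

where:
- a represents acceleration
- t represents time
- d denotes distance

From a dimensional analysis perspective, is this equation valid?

Yes

a (acceleration) has dimensions [L T^-2].
t (time) has dimensions [T].
d (distance) has dimensions [L].

Left side: [L T^-2]
Right side: [L T^-2]

Both sides have the same dimensions, so the equation is dimensionally consistent.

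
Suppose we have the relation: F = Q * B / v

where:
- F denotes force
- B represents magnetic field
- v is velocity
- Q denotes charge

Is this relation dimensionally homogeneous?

No

F (force) has dimensions [L M T^-2].
B (magnetic field) has dimensions [I^-1 M T^-2].
v (velocity) has dimensions [L T^-1].
Q (charge) has dimensions [I T].

Left side: [L M T^-2]
Right side: [L^-1 M]

The two sides have different dimensions, so the equation is NOT dimensionally consistent.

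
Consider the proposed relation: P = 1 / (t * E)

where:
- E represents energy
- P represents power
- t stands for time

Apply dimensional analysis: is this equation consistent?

No

E (energy) has dimensions [L^2 M T^-2].
P (power) has dimensions [L^2 M T^-3].
t (time) has dimensions [T].

Left side: [L^2 M T^-3]
Right side: [L^-2 M^-1 T]

The two sides have different dimensions, so the equation is NOT dimensionally consistent.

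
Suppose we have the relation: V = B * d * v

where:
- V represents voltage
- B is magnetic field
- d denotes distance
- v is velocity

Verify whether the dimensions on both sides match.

Yes

V (voltage) has dimensions [I^-1 L^2 M T^-3].
B (magnetic field) has dimensions [I^-1 M T^-2].
d (distance) has dimensions [L].
v (velocity) has dimensions [L T^-1].

Left side: [I^-1 L^2 M T^-3]
Right side: [I^-1 L^2 M T^-3]

Both sides have the same dimensions, so the equation is dimensionally consistent.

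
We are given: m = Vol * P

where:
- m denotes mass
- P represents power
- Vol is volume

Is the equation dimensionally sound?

No

m (mass) has dimensions [M].
P (power) has dimensions [L^2 M T^-3].
Vol (volume) has dimensions [L^3].

Left side: [M]
Right side: [L^5 M T^-3]

The two sides have different dimensions, so the equation is NOT dimensionally consistent.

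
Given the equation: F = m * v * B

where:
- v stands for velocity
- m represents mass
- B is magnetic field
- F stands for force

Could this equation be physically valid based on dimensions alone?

No

v (velocity) has dimensions [L T^-1].
m (mass) has dimensions [M].
B (magnetic field) has dimensions [I^-1 M T^-2].
F (force) has dimensions [L M T^-2].

Left side: [L M T^-2]
Right side: [I^-1 L M^2 T^-3]

The two sides have different dimensions, so the equation is NOT dimensionally consistent.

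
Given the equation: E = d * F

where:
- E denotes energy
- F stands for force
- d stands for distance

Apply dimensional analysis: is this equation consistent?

Yes

E (energy) has dimensions [L^2 M T^-2].
F (force) has dimensions [L M T^-2].
d (distance) has dimensions [L].

Left side: [L^2 M T^-2]
Right side: [L^2 M T^-2]

Both sides have the same dimensions, so the equation is dimensionally consistent.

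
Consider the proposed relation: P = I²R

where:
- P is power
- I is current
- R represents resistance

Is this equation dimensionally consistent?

Yes

P (power) has dimensions [L^2 M T^-3].
I (current) has dimensions [I].
R (resistance) has dimensions [I^-2 L^2 M T^-3].

Left side: [L^2 M T^-3]
Right side: [L^2 M T^-3]

Both sides have the same dimensions, so the equation is dimensionally consistent.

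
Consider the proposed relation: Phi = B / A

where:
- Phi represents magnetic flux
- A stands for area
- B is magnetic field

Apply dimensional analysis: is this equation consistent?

No

Phi (magnetic flux) has dimensions [I^-1 L^2 M T^-2].
A (area) has dimensions [L^2].
B (magnetic field) has dimensions [I^-1 M T^-2].

Left side: [I^-1 L^2 M T^-2]
Right side: [I^-1 L^-2 M T^-2]

The two sides have different dimensions, so the equation is NOT dimensionally consistent.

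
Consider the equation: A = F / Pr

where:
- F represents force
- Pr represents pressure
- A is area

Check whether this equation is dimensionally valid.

Yes

F (force) has dimensions [L M T^-2].
Pr (pressure) has dimensions [L^-1 M T^-2].
A (area) has dimensions [L^2].

Left side: [L^2]
Right side: [L^2]

Both sides have the same dimensions, so the equation is dimensionally consistent.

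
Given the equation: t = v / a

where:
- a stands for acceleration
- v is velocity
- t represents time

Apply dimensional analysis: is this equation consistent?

Yes

a (acceleration) has dimensions [L T^-2].
v (velocity) has dimensions [L T^-1].
t (time) has dimensions [T].

Left side: [T]
Right side: [T]

Both sides have the same dimensions, so the equation is dimensionally consistent.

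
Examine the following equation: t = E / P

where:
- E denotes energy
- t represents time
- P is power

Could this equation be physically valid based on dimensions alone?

Yes

E (energy) has dimensions [L^2 M T^-2].
t (time) has dimensions [T].
P (power) has dimensions [L^2 M T^-3].

Left side: [T]
Right side: [T]

Both sides have the same dimensions, so the equation is dimensionally consistent.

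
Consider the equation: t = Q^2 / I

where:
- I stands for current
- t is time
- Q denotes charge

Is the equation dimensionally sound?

No

I (current) has dimensions [I].
t (time) has dimensions [T].
Q (charge) has dimensions [I T].

Left side: [T]
Right side: [I T^2]

The two sides have different dimensions, so the equation is NOT dimensionally consistent.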